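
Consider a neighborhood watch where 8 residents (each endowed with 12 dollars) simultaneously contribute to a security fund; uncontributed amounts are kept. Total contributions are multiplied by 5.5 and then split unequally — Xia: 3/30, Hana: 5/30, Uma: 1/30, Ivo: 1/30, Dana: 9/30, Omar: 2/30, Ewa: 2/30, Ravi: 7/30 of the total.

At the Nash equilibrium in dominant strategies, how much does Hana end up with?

34.00 dollars

A player with share s gets back 5.5·s per unit contributed, so full contribution is dominant for anyone with s > 1/5.5 = 0.1818 and zero contribution is dominant for anyone below.
The shares above 0.1818 belong to Dana and Ravi, contributing 12 each; the remaining 6 contribute 0. Total contributed: 24.
Hana keeps 12 and receives 5.5 × 24 × 5/30 = 22.00 from the security fund, for a payoff of 34.00.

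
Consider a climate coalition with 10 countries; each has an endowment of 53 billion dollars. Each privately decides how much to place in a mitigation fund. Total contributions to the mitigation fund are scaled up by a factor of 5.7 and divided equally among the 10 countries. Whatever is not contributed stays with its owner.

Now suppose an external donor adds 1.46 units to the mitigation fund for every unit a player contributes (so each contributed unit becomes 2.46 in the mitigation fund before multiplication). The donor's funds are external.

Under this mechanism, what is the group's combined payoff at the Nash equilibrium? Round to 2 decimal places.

7431.66 billion dollars

Under the mechanism each unit contributed yields 5.7 × 2.46 / 10 = 1.4022 back to its contributor per unit of net cost, which exceeds 1, making full contribution the dominant choice for everyone.
At the Nash equilibrium everyone contributes 53. Group total payoff = 5.7 × 2.46 × 530 = 7431.66.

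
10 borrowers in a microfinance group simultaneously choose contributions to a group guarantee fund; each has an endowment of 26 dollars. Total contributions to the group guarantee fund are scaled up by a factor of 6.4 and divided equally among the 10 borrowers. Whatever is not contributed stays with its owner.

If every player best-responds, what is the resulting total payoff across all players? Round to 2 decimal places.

Each contributed unit returns 6.4/10 = 0.6400 to its contributor — below 1 — so contributing 0 is dominant for every player. At the Nash equilibrium everyone keeps their 26, and the group total is 10 × 26 = 260.

260.00 dollars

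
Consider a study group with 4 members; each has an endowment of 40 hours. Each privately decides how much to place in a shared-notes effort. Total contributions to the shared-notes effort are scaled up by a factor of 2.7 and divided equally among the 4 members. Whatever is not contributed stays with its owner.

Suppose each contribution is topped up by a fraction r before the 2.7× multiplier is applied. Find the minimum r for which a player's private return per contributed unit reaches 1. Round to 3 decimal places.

0.481

With matching at rate r, one contributed unit becomes (1 + r) in the shared-notes effort and returns 2.7 × (1 + r) / 4 to the contributor.
Setting this equal to 1: 1 + r = 4/2.7 = 1.4815.
So the minimum matching rate is r = 1.4815 − 1 = 0.481.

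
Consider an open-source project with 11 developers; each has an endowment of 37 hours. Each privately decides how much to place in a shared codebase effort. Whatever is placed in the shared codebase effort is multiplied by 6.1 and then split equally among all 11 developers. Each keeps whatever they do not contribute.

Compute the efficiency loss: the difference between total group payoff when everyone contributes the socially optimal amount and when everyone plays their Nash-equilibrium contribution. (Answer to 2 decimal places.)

2075.70 hours

Each contributed unit returns 6.1/11 = 0.5545 to its contributor — below 1 — so contributing 0 is dominant for every player. At the Nash equilibrium everyone keeps their 37, and the group total is 11 × 37 = 407.
Each contributed unit returns 6.100 to the group as a whole (0.5545 to each of 11 players), which exceeds 1, so the social optimum is full contribution: group total = 6.100 × 407 = 2482.70.
Efficiency loss = 2482.70 − 407 = 2075.70.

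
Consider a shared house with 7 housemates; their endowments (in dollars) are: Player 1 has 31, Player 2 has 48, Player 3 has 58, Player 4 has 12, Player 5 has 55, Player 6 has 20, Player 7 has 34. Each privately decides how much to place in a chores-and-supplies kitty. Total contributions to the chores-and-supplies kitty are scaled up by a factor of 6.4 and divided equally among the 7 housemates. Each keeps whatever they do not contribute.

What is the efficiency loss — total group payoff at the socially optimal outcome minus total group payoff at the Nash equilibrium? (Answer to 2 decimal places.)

The private return per contributed unit is 6.4/7 = 0.9143 < 1 for every player regardless of endowment, so the Nash equilibrium is zero contribution and the group total is Σ E_j = 31 + 48 + 58 + 12 + 55 + 20 + 34 = 258.
Each contributed unit returns 6.400 to the group, so the social optimum is full contribution by everyone: group total = 6.400 × 258 = 1651.20.
Efficiency loss = (6.400 − 1) × 258 = 1393.20.

1393.20 dollars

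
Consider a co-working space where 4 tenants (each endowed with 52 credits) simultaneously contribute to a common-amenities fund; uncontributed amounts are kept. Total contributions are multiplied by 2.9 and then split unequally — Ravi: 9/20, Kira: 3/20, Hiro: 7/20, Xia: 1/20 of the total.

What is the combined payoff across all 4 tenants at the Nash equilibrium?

A player with share s gets back 2.9·s per unit contributed, so full contribution is dominant for anyone with s > 1/2.9 = 0.3448 and zero contribution is dominant for anyone below.
Ravi and Hiro are above the threshold, contributing 52 each; the remaining 2 contribute 0. Total contributed: 104.
The common-amenities fund pays out 2.9 × 104 = 301.60 in total (split across the unequal shares, but the aggregate is all that matters for the group sum).
The 2 free-riders keep 52 each, adding 104. Group total = 104 + 301.60 = 405.60.

405.60 credits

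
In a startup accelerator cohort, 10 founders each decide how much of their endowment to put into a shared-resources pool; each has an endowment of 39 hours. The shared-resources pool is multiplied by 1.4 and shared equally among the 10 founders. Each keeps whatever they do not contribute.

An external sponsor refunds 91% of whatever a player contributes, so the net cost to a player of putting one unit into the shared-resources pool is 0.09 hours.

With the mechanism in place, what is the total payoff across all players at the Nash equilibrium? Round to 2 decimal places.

900.90 hours

With the mechanism, a contributed unit returns (1.4/10) / 0.09 = 1.5556 per unit of net cost to the contributor — now above 1 — so contributing fully is weakly dominant for every player.
So the Nash equilibrium is full contribution by all 10; the group earns 10 × (39 × 0.91 + 1.4 × 39) = 900.90.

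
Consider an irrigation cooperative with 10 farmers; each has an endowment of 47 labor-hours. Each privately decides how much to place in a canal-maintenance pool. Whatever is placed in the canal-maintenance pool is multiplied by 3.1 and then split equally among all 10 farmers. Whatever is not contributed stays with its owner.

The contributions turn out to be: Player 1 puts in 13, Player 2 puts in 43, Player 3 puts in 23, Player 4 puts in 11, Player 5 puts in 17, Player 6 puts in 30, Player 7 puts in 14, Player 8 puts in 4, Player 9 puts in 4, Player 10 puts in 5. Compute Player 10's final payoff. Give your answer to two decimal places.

92.84 labor-hours

Total contributed: 13 + 43 + 23 + 11 + 17 + 30 + 14 + 4 + 4 + 5 = 164.
Each receives 3.1 × 164 / 10 = 50.84 from the canal-maintenance pool.
Player 10 keeps 47 − 5 = 42, so Player 10's payoff is 42 + 50.84 = 92.84.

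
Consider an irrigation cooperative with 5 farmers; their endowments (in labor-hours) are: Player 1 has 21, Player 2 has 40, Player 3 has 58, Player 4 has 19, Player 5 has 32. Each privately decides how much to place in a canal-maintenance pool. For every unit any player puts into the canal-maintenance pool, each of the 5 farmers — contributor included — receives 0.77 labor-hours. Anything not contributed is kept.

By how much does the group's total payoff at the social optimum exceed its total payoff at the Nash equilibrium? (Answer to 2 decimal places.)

484.50 labor-hours

The private return per contributed unit is 0.77 < 1 for everyone, so the Nash equilibrium is zero contribution and the group total is Σ E_j = 21 + 40 + 58 + 19 + 32 = 170.
Each contributed unit returns 3.850 to the group, so the social optimum is full contribution by everyone: group total = 3.850 × 170 = 654.50.
Efficiency loss = (3.850 − 1) × 170 = 484.50.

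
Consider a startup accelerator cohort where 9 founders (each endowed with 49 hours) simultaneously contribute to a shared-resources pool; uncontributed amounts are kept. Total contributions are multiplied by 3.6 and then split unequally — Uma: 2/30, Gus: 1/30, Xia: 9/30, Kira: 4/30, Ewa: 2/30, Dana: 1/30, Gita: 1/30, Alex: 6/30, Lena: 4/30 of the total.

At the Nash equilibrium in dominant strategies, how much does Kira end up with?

Each unit j contributes comes back to j as 3.6 × (j's share), so j prefers to contribute only if that share exceeds 1/3.6 = 0.2778; otherwise keeping the unit dominates.
Only Xia (9/30) clears that bar, contributing 49; the remaining 8 contribute 0. Total contributed: 49.
Kira keeps 49 and receives 3.6 × 49 × 4/30 = 23.52 from the shared-resources pool, for a payoff of 72.52.

72.52 hours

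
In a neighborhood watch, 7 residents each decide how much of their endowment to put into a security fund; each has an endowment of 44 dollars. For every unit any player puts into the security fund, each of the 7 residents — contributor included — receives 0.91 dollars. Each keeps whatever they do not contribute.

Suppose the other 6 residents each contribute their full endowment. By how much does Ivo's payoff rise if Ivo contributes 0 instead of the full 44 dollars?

3.96 dollars

Switching from a contribution of 44 to 0 lets Ivo keep an extra 44 dollars, but lowers the security fund by 44, which costs Ivo their own share of that drop: 0.91 × 44 = 40.04.
Net gain = 44 − 40.04 = 3.96. The private return per contributed unit (0.91) is below 1, so free-riding is indeed the best response regardless of what the others do.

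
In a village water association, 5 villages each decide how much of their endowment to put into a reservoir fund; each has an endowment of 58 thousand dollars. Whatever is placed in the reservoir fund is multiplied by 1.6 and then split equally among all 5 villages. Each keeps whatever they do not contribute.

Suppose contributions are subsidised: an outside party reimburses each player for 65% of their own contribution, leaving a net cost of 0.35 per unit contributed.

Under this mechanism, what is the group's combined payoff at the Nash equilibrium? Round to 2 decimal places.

290.00 thousand dollars

With the mechanism, a contributed unit returns (1.6/5) / 0.35 = 0.9143 per unit of net cost — still below 1 — so contributing 0 remains dominant for every player.
At the Nash equilibrium no one contributes; group total payoff = 5 × 58 = 290.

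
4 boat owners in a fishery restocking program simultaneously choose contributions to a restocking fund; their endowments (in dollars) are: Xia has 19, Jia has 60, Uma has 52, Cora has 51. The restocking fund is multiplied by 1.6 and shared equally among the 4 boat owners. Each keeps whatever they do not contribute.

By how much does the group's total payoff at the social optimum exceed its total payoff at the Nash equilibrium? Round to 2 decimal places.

109.20 dollars

The private return per contributed unit is 1.6/4 = 0.4000 < 1 for every player regardless of endowment, so the Nash equilibrium is zero contribution and the group total is Σ E_j = 19 + 60 + 52 + 51 = 182.
Each contributed unit returns 1.600 to the group, so the social optimum is full contribution by everyone: group total = 1.600 × 182 = 291.20.
Efficiency loss = (1.600 − 1) × 182 = 109.20.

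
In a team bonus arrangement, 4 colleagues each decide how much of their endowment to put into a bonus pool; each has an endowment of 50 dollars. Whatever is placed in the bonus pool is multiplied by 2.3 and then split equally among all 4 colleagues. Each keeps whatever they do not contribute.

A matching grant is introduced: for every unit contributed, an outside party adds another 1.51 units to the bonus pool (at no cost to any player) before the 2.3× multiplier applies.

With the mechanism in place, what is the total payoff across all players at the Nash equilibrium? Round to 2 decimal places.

1154.60 dollars

Under the mechanism each unit contributed yields 2.3 × 2.51 / 4 = 1.4433 back to its contributor per unit of net cost, which exceeds 1, making full contribution the dominant choice for everyone.
At the Nash equilibrium everyone contributes 50. Group total payoff = 2.3 × 2.51 × 200 = 1154.60.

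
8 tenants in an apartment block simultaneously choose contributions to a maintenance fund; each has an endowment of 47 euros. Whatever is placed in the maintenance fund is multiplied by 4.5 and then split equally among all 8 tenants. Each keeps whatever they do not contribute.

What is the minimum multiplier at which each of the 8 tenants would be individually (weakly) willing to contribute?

8

A contributed unit returns (multiplier)/8 to its contributor.
This reaches 1 exactly when the multiplier is 8.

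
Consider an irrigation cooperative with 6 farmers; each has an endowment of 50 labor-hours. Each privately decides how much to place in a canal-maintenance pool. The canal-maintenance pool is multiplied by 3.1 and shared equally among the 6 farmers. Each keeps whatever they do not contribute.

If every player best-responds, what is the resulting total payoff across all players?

Each contributed unit returns 3.1/6 = 0.5167 to its contributor — below 1 — so contributing 0 is dominant for every player. At the Nash equilibrium everyone keeps their 50, and the group total is 6 × 50 = 300.

300.00 labor-hours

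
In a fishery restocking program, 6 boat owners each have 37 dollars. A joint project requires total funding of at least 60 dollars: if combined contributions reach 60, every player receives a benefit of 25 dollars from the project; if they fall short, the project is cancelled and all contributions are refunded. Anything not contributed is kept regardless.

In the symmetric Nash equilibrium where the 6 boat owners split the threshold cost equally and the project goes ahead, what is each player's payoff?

52 dollars

Equal share of the threshold: 60/6 = 10.
At this profile no one gains by cutting their contribution: any cut drops the total below 60, the project is cancelled, contributions are refunded, and the deviator ends with 37, which is less than 37 − 10 + 25 = 52. Contributing more than 10 just wastes the excess. So contributing exactly 10 is a best response.
Each player's payoff: 37 − 10 + 25 = 52.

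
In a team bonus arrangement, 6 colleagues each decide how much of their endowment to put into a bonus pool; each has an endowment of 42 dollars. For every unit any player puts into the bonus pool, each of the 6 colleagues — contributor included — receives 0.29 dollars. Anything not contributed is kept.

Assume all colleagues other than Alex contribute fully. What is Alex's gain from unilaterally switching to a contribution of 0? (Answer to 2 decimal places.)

29.82 dollars

Switching from a contribution of 42 to 0 lets Alex keep an extra 42 dollars, but lowers the bonus pool by 42, which costs Alex their own share of that drop: 0.29 × 42 = 12.18.
Net gain = 42 − 12.18 = 29.82. The private return per contributed unit (0.29) is below 1, so free-riding is indeed the best response regardless of what the others do.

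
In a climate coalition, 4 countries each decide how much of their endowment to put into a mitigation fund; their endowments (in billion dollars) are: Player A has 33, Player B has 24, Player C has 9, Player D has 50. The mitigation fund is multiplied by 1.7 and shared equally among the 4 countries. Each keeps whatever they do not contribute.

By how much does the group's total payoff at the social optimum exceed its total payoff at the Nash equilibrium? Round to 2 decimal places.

The private return per contributed unit is 1.7/4 = 0.4250 < 1 for every player regardless of endowment, so the Nash equilibrium is zero contribution and the group total is Σ E_j = 33 + 24 + 9 + 50 = 116.
Each contributed unit returns 1.700 to the group, so the social optimum is full contribution by everyone: group total = 1.700 × 116 = 197.20.
Efficiency loss = (1.700 − 1) × 116 = 81.20.

81.20 billion dollars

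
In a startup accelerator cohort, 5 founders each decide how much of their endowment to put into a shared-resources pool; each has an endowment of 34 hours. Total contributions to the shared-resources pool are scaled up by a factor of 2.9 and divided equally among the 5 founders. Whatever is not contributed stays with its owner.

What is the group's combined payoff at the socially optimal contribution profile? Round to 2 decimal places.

Each contributed unit returns 2.900 to the group as a whole (0.5800 to each of 5 players), which exceeds 1, so the social optimum is full contribution: group total = 2.900 × 170 = 493.00.

493.00 hours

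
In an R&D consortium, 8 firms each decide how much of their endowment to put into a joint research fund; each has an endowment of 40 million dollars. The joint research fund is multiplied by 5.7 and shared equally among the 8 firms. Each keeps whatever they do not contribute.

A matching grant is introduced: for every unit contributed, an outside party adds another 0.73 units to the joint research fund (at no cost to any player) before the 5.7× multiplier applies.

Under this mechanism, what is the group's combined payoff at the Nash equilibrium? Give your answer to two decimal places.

3155.52 million dollars

The effective private return per unit is now 5.7 × 1.73 / 8 = 1.2326 > 1, so every player's dominant strategy flips to full contribution.
At the Nash equilibrium everyone contributes 40. Group total payoff = 5.7 × 1.73 × 320 = 3155.52.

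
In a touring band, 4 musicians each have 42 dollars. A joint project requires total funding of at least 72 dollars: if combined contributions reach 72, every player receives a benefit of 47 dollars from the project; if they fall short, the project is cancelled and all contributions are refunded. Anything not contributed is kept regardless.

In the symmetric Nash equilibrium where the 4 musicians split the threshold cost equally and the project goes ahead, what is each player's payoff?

71 dollars

Equal share of the threshold: 72/4 = 18.
At this profile no one gains by cutting their contribution: any cut drops the total below 72, the project is cancelled, contributions are refunded, and the deviator ends with 42, which is less than 42 − 18 + 47 = 71. Contributing more than 18 just wastes the excess. So contributing exactly 18 is a best response.
Each player's payoff: 42 − 18 + 47 = 71.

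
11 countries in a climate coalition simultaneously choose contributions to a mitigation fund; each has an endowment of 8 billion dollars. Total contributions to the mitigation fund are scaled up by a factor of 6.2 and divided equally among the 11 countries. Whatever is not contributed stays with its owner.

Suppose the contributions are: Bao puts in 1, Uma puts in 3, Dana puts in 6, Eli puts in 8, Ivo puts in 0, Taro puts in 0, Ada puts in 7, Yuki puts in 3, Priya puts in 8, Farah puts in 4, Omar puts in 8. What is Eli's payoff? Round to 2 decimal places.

27.05 billion dollars

Total contributed: 1 + 3 + 6 + 8 + 0 + 0 + 7 + 3 + 8 + 4 + 8 = 48.
Each receives 6.2 × 48 / 11 = 27.05 from the mitigation fund.
Eli keeps 8 − 8 = 0, so Eli's payoff is 0 + 27.05 = 27.05.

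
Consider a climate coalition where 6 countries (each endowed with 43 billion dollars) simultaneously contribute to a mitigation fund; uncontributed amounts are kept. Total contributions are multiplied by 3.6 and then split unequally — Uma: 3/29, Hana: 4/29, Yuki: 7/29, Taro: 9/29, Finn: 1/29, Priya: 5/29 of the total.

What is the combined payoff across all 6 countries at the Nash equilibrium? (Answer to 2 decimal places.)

Player j's private return per contributed unit is 3.6 × (j's share). Contributing is weakly dominant for j when that share is at least 1/3.6 = 0.2778, and contributing 0 is dominant otherwise.
The only share above 0.2778 is Taro's 9/29, contributing 43; the remaining 5 contribute 0. Total contributed: 43.
The mitigation fund pays out 3.6 × 43 = 154.80 in total (split across the unequal shares, but the aggregate is all that matters for the group sum).
The 5 free-riders keep 43 each, adding 215. Group total = 215 + 154.80 = 369.80.

369.80 billion dollars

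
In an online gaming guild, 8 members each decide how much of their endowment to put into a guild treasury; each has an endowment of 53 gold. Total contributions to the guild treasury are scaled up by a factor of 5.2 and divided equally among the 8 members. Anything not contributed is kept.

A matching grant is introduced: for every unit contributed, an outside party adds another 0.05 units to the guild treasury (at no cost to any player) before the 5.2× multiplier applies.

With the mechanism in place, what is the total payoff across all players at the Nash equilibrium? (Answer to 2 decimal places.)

424.00 gold

Even with the mechanism, each unit contributed returns only 5.2 × 1.05 / 8 = 0.6825 per unit of net cost, so contributing nothing is still dominant.
Everyone keeps their endowment and the group total is 8 × 53 = 424.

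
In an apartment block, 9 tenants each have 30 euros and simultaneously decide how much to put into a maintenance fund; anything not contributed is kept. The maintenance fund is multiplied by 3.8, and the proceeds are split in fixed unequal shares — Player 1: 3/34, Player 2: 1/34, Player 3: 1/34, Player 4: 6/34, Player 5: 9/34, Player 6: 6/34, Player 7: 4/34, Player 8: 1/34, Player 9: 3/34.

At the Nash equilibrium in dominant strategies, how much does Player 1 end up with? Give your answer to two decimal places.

40.06 euros

For player j, contributing a unit is worthwhile iff 3.8 × (j's share) ≥ 1, i.e. iff j's share is at least 0.2632.
Only Player 5 (9/34) clears that bar, contributing 30; the remaining 8 contribute 0. Total contributed: 30.
Player 1 keeps 30 and receives 3.8 × 30 × 3/34 = 10.06 from the maintenance fund, for a payoff of 40.06.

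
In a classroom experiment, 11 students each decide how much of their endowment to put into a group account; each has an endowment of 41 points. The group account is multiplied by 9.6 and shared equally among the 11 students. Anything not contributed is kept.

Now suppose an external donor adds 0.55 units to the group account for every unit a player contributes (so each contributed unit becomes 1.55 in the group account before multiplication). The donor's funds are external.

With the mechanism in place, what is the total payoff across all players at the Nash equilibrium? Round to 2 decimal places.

6710.88 points

With the mechanism, a contributed unit returns 9.6 × 1.55 / 11 = 1.3527 per unit of net cost to the contributor — now above 1 — so contributing fully is weakly dominant for every player.
So the Nash equilibrium is full contribution by all 11; the group earns 9.6 × 1.55 × 451 = 6710.88.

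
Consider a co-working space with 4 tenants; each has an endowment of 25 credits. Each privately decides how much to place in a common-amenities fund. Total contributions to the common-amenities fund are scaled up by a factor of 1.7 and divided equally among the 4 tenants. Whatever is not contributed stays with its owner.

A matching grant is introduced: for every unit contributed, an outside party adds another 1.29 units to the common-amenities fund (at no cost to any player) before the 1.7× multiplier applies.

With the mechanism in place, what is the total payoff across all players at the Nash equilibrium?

With the mechanism, a contributed unit returns 1.7 × 2.29 / 4 = 0.9733 per unit of net cost — still below 1 — so contributing 0 remains dominant for every player.
Everyone keeps their endowment and the group total is 4 × 25 = 100.

100.00 credits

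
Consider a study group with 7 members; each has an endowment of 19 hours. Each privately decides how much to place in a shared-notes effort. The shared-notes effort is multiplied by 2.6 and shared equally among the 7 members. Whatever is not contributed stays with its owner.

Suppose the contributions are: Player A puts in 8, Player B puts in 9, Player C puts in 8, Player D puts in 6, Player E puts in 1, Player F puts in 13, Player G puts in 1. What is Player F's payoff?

Total contributed: 8 + 9 + 8 + 6 + 1 + 13 + 1 = 46.
Each receives 2.6 × 46 / 7 = 17.09 from the shared-notes effort.
Player F keeps 19 − 13 = 6, so Player F's payoff is 6 + 17.09 = 23.09.

23.09 hours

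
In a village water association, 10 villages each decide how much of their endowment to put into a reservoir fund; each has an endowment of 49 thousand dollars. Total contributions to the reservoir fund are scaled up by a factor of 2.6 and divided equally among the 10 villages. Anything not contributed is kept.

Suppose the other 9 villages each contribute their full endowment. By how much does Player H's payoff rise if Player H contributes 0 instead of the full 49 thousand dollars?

Switching from a contribution of 49 to 0 lets Player H keep an extra 49 thousand dollars, but lowers the reservoir fund by 49, which costs Player H their own share of that drop: 2.6/10 × 49 = 12.74.
Net gain = 49 − 12.74 = 36.26. The private return per contributed unit (0.2600) is below 1, so free-riding is indeed the best response regardless of what the others do.

36.26 thousand dollars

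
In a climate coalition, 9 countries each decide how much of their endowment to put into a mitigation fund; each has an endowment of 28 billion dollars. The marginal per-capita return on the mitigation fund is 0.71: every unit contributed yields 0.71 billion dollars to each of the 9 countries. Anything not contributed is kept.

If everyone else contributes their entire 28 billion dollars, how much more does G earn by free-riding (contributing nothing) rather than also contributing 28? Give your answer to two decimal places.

Switching from a contribution of 28 to 0 lets G keep an extra 28 billion dollars, but lowers the mitigation fund by 28, which costs G their own share of that drop: 0.71 × 28 = 19.88.
Net gain = 28 − 19.88 = 8.12. The private return per contributed unit (0.71) is below 1, so free-riding is indeed the best response regardless of what the others do.

8.12 billion dollars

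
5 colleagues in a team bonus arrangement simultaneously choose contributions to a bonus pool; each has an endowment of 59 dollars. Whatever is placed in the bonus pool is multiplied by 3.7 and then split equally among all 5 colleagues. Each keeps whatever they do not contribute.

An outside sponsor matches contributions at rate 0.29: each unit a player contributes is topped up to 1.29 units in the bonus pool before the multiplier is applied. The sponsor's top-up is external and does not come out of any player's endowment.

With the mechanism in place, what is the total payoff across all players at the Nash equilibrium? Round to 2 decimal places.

295.00 dollars

With the mechanism, a contributed unit returns 3.7 × 1.29 / 5 = 0.9546 per unit of net cost — still below 1 — so contributing 0 remains dominant for every player.
At the Nash equilibrium no one contributes; group total payoff = 5 × 59 = 295.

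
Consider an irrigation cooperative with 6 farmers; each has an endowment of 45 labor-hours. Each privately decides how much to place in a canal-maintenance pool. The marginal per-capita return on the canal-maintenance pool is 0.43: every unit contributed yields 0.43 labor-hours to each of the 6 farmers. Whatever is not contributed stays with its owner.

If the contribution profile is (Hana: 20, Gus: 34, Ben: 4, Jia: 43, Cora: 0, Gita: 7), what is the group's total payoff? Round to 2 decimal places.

440.64 labor-hours

Total contributed: 20 + 34 + 4 + 43 + 0 + 7 = 108; total kept: 6 × 45 − 108 = 162.
The canal-maintenance pool pays out 0.43 × 6 × 108 = 278.64 in aggregate.
Group total = 162 + 278.64 = 440.64.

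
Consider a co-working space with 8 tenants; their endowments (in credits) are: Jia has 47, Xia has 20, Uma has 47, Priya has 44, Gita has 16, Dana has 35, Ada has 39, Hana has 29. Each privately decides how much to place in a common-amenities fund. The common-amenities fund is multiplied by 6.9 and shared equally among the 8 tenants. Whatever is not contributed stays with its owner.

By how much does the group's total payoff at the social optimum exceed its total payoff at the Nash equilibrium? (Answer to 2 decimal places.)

1634.30 credits

The private return per contributed unit is 6.9/8 = 0.8625 < 1 for every player regardless of endowment, so the Nash equilibrium is zero contribution and the group total is Σ E_j = 47 + 20 + 47 + 44 + 16 + 35 + 39 + 29 = 277.
Each contributed unit returns 6.900 to the group, so the social optimum is full contribution by everyone: group total = 6.900 × 277 = 1911.30.
Efficiency loss = (6.900 − 1) × 277 = 1634.30.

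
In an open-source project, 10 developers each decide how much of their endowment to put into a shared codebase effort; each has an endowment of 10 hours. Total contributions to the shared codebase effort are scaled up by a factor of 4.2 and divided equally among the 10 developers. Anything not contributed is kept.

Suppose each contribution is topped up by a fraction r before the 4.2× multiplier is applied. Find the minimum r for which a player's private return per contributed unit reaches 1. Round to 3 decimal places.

With matching at rate r, one contributed unit becomes (1 + r) in the shared codebase effort and returns 4.2 × (1 + r) / 10 to the contributor.
Setting this equal to 1: 1 + r = 10/4.2 = 2.3810.
So the minimum matching rate is r = 2.3810 − 1 = 1.381.

1.381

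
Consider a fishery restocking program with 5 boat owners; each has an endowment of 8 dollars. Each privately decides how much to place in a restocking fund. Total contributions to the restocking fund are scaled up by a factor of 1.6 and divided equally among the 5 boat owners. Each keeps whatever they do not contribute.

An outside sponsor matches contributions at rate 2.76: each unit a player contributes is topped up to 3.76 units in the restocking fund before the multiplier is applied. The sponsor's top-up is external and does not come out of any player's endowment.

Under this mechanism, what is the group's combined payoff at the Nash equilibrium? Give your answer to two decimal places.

The effective private return per unit is now 1.6 × 3.76 / 5 = 1.2032 > 1, so every player's dominant strategy flips to full contribution.
At the Nash equilibrium everyone contributes 8. Group total payoff = 1.6 × 3.76 × 40 = 240.64.

240.64 dollars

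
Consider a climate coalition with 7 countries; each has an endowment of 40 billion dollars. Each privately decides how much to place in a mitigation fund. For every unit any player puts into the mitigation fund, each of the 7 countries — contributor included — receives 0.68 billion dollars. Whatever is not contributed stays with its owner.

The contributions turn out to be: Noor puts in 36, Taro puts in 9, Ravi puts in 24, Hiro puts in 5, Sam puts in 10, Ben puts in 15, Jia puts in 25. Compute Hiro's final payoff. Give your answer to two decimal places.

Total contributed: 36 + 9 + 24 + 5 + 10 + 15 + 25 = 124.
Each receives 0.68 × 124 = 84.32 from the mitigation fund.
Hiro keeps 40 − 5 = 35, so Hiro's payoff is 35 + 84.32 = 119.32.

119.32 billion dollars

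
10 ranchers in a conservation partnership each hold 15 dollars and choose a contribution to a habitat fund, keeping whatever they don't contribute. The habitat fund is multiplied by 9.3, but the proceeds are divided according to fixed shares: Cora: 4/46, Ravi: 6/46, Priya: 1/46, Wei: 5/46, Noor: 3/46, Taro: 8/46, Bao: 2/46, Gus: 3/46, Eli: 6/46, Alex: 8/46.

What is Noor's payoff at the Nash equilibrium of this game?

Player j's private return per contributed unit is 9.3 × (j's share). Contributing is weakly dominant for j when that share is at least 1/9.3 = 0.1075, and contributing 0 is dominant otherwise.
Ravi, Wei, Taro, Eli and Alex clear that bar, contributing 15 each; the remaining 5 contribute 0. Total contributed: 75.
Noor keeps 15 and receives 9.3 × 75 × 3/46 = 45.49 from the habitat fund, for a payoff of 60.49.

60.49 dollars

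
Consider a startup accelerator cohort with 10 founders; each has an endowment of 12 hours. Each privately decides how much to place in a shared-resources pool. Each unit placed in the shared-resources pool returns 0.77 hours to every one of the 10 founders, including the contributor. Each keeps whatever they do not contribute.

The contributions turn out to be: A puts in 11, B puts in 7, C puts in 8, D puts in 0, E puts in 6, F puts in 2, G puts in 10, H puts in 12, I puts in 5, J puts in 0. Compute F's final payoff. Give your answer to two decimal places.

Total contributed: 11 + 7 + 8 + 0 + 6 + 2 + 10 + 12 + 5 + 0 = 61.
Each receives 0.77 × 61 = 46.97 from the shared-resources pool.
F keeps 12 − 2 = 10, so F's payoff is 10 + 46.97 = 56.97.

56.97 hours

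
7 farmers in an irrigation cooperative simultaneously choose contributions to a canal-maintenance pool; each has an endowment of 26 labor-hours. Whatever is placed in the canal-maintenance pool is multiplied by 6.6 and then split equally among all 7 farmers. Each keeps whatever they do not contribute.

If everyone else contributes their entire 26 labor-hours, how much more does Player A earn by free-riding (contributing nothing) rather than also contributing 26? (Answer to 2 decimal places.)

1.49 labor-hours

Switching from a contribution of 26 to 0 lets Player A keep an extra 26 labor-hours, but lowers the canal-maintenance pool by 26, which costs Player A their own share of that drop: 6.6/7 × 26 = 24.51.
Net gain = 26 − 24.51 = 1.49. The private return per contributed unit (0.9429) is below 1, so free-riding is indeed the best response regardless of what the others do.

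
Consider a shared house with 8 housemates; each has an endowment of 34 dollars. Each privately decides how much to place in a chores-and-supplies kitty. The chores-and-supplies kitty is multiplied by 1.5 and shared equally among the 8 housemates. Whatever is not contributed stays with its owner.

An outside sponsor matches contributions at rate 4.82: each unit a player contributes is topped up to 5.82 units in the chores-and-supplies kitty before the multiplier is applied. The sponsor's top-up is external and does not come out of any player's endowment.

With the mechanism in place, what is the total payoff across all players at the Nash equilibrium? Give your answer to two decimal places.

2374.56 dollars

Under the mechanism each unit contributed yields 1.5 × 5.82 / 8 = 1.0913 back to its contributor per unit of net cost, which exceeds 1, making full contribution the dominant choice for everyone.
At the Nash equilibrium everyone contributes 34. Group total payoff = 1.5 × 5.82 × 272 = 2374.56.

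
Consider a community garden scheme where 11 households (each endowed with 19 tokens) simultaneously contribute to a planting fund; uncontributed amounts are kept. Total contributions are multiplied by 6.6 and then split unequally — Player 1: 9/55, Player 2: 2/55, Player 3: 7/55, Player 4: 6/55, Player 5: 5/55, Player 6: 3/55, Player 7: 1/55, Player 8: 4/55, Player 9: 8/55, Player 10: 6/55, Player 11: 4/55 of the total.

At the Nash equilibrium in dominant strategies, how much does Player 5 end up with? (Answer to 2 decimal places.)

30.40 tokens

For player j, contributing a unit is worthwhile iff 6.6 × (j's share) ≥ 1, i.e. iff j's share is at least 0.1515.
Player 1 alone (share 9/55) is above the threshold, contributing 19; the remaining 10 contribute 0. Total contributed: 19.
Player 5 keeps 19 and receives 6.6 × 19 × 5/55 = 11.40 from the planting fund, for a payoff of 30.40.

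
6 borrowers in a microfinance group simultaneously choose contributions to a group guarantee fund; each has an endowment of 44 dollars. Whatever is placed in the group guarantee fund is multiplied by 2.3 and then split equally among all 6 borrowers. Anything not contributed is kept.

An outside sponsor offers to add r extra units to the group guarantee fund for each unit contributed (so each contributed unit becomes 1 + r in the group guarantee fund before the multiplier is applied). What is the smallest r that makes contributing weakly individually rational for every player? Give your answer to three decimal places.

1.609

With matching at rate r, one contributed unit becomes (1 + r) in the group guarantee fund and returns 2.3 × (1 + r) / 6 to the contributor.
Setting this equal to 1: 1 + r = 6/2.3 = 2.6087.
So the minimum matching rate is r = 2.6087 − 1 = 1.609.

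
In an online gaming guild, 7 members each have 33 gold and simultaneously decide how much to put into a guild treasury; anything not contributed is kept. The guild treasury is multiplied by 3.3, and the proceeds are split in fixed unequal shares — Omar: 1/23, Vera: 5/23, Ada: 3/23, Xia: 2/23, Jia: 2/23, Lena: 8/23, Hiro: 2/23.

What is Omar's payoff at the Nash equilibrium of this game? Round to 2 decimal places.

37.73 gold

Player j's private return per contributed unit is 3.3 × (j's share). Contributing is weakly dominant for j when that share is at least 1/3.3 = 0.3030, and contributing 0 is dominant otherwise.
Only Lena (8/23) clears that bar, contributing 33; the remaining 6 contribute 0. Total contributed: 33.
Omar keeps 33 and receives 3.3 × 33 × 1/23 = 4.73 from the guild treasury, for a payoff of 37.73.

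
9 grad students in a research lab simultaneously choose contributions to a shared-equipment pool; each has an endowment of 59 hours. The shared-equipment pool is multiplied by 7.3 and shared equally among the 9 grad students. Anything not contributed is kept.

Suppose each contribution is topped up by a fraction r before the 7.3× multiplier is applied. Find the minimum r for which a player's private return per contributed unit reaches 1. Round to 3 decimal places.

0.233

With matching at rate r, one contributed unit becomes (1 + r) in the shared-equipment pool and returns 7.3 × (1 + r) / 9 to the contributor.
Setting this equal to 1: 1 + r = 9/7.3 = 1.2329.
So the minimum matching rate is r = 1.2329 − 1 = 0.233.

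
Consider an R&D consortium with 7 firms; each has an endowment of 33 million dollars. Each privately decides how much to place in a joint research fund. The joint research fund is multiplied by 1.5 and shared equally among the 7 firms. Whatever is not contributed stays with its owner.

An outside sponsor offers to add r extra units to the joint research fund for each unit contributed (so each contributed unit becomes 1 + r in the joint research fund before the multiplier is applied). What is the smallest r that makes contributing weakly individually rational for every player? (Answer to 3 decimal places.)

3.667

With matching at rate r, one contributed unit becomes (1 + r) in the joint research fund and returns 1.5 × (1 + r) / 7 to the contributor.
Setting this equal to 1: 1 + r = 7/1.5 = 4.6667.
So the minimum matching rate is r = 4.6667 − 1 = 3.667.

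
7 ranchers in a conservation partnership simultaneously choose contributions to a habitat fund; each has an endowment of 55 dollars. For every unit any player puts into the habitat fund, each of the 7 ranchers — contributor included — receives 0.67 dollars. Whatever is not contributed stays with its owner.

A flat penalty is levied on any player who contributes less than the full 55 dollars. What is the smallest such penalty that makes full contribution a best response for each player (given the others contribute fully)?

18.15 dollars

Given the others contribute fully, the best deviation is to contribute 0 (any partial contribution still incurs the fine and gives up units whose private return 0.67 is below 1).
Deviating from 55 to 0 saves 55 dollars but forfeits the deviator's share of the drop in the habitat fund: 0.67 × 55 = 36.85.
So the deviation gain is 55 − 36.85 = 18.15, and the fine must be at least 18.15 dollars to wipe it out.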